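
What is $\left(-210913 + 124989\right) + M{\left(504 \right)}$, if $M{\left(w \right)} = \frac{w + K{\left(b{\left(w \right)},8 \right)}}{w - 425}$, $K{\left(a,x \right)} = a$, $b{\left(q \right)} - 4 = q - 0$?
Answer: $- \frac{6786984}{79} \approx -85911.0$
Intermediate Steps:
$b{\left(q \right)} = 4 + q$ ($b{\left(q \right)} = 4 + \left(q - 0\right) = 4 + \left(q + 0\right) = 4 + q$)
$M{\left(w \right)} = \frac{4 + 2 w}{-425 + w}$ ($M{\left(w \right)} = \frac{w + \left(4 + w\right)}{w - 425} = \frac{4 + 2 w}{-425 + w}$)
$\left(-210913 + 124989\right) + M{\left(504 \right)} = \left(-210913 + 124989\right) + \frac{2 \left(2 + 504\right)}{-425 + 504} = -85924 + 2 \cdot \frac{1}{79} \cdot 506 = -85924 + \frac{1012}{79} = - \frac{6786984}{79}$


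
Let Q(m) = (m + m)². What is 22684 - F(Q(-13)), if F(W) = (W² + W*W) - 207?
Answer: -891061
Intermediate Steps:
Q(m) = 4*m² (Q(m) = (2*m)² = 4*m²)
F(W) = -207 + 2*W² (F(W) = (W² + W²) - 207 = 2*W² - 207 = -207 + 2*W²)
22684 - F(Q(-13)) = 22684 - (-207 + 2*(4*(-13)²)²) = 22684 - (-207 + 2*(4*169)²) = 22684 - (-207 + 2*676²) = 22684 - (-207 + 2*456976) = 22684 - (-207 + 913952) = 22684 - 1*913745 = 22684 - 913745 = -891061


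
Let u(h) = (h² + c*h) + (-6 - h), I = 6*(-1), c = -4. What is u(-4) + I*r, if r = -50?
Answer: 330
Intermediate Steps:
I = -6
u(h) = -6 + h² - 5*h (u(h) = (h² - 4*h) + (-6 - h) = -6 + h² - 5*h)
u(-4) + I*r = (-6 + (-4)² - 5*(-4)) - 6*(-50) = (-6 + 16 + 20) + 300 = 30 + 300 = 330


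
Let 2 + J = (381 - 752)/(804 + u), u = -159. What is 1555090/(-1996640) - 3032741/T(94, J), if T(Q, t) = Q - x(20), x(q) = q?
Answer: -302770353345/7387568 ≈ -40984.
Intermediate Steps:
J = -1661/645 (J = -2 + (381 - 752)/(804 - 159) = -2 - 371/645 = -1661/645 ≈ -2.5752)
T(Q, t) = -20 + Q (T(Q, t) = Q - 1*20 = Q - 20 = -20 + Q)
1555090/(-1996640) - 3032741/T(94, J) = 1555090/(-1996640) - 3032741/(-20 + 94) = 1555090*(-1/1996640) - 3032741/74 = -155509/199664 - 3032741*1/74 = -155509/199664 - 3032741/74 = -302770353345/7387568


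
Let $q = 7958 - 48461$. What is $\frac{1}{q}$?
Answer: $- \frac{1}{40503} \approx -2.469 \cdot 10^{-5}$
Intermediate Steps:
$q = -40503$
$\frac{1}{q} = \frac{1}{-40503} = - \frac{1}{40503}$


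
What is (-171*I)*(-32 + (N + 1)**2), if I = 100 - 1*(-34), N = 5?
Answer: -91656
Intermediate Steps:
I = 134 (I = 100 + 34 = 134)
(-171*I)*(-32 + (N + 1)**2) = (-171*134)*(-32 + (5 + 1)**2) = -22914*(-32 + 6**2) = -22914*(-32 + 36) = -22914*4 = -91656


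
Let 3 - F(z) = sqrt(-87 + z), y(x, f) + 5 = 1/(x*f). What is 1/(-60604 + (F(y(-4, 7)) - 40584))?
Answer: -2833180/286675320877 + 2*I*sqrt(18039)/286675320877 ≈ -9.8829e-6 + 9.3701e-10*I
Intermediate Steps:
y(x, f) = -5 + 1/(f*x) (y(x, f) = -5 + 1/(x*f) = -5 + 1/(f*x))
F(z) = 3 - sqrt(-87 + z)
1/(-60604 + (F(y(-4, 7)) - 40584)) = 1/(-60604 + ((3 - sqrt(-87 + (-5 + 1/(7*(-4))))) - 40584)) = 1/(-60604 + ((3 - sqrt(-87 + (-5 + (1/7)*(-1/4)))) - 40584)) = 1/(-60604 + ((3 - sqrt(-87 + (-5 - 1/28))) - 40584)) = 1/(-60604 + ((3 - sqrt(-87 - 141/28)) - 40584)) = 1/(-60604 + ((3 - sqrt(-2577/28)) - 40584)) = 1/(-60604 + ((3 - I*sqrt(18039)/14) - 40584)) = 1/(-60604 + (-40581 - I*sqrt(18039)/14)) = 1/(-101185 - I*sqrt(18039)/14)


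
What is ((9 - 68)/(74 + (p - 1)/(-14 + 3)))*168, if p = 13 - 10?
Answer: -3894/29 ≈ -134.28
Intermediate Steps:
p = 3
((9 - 68)/(74 + (p - 1)/(-14 + 3)))*168 = ((9 - 68)/(74 + (3 - 1)/(-14 + 3)))*168 = -59/(74 + 2/(-11))*168 = -59/(74 + 2*(-1/11))*168 = -59/(74 - 2/11)*168 = -59/812/11*168 = -59*11/812*168 = -649/812*168 = -3894/29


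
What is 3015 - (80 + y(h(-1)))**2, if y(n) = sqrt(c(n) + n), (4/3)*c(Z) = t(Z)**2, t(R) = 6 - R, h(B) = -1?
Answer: 3015 - (160 + sqrt(143))**2/4 ≈ -4377.4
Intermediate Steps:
c(Z) = 3*(6 - Z)**2/4
y(n) = sqrt(n + 3*(-6 + n)**2/4) (y(n) = sqrt(3*(-6 + n)**2/4 + n) = sqrt(n + 3*(-6 + n)**2/4))
3015 - (80 + y(h(-1)))**2 = 3015 - (80 + sqrt(3*(-6 - 1)**2 + 4*(-1))/2)**2 = 3015 - (80 + sqrt(3*(-7)**2 - 4)/2)**2 = 3015 - (80 + sqrt(3*49 - 4)/2)**2 = 3015 - (80 + sqrt(147 - 4)/2)**2 = 3015 - (80 + sqrt(143)/2)**2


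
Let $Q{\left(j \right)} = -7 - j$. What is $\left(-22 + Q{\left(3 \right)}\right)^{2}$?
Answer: $1024$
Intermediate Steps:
$\left(-22 + Q{\left(3 \right)}\right)^{2} = \left(-22 - 10\right)^{2} = \left(-32\right)^{2} = 1024$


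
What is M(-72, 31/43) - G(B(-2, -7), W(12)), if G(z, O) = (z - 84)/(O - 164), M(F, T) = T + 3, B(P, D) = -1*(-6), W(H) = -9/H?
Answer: 92024/28337 ≈ 3.2475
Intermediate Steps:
B(P, D) = 6
M(F, T) = 3 + T
G(z, O) = (-84 + z)/(-164 + O)
M(-72, 31/43) - G(B(-2, -7), W(12)) = (3 + 31/43) - (-84 + 6)/(-164 - 9/12) = (3 + 31*(1/43)) - (-78)/(-164 - 9*1/12) = (3 + 31/43) - (-78)/(-164 - ¾) = 160/43 - (-78)/(-659/4) = 160/43 - (-4)*(-78)/659 = 160/43 - 1*312/659 = 160/43 - 312/659 = 92024/28337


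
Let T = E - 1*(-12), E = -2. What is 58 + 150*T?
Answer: 1558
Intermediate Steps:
T = 10 (T = -2 - 1*(-12) = -2 + 12 = 10)
58 + 150*T = 58 + 150*10 = 58 + 1500 = 1558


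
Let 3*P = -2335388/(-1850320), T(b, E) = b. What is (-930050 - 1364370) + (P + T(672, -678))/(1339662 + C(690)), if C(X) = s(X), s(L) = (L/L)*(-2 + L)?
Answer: -4267752689982634873/1860057309000 ≈ -2.2944e+6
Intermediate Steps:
s(L) = -2 + L (s(L) = 1*(-2 + L) = -2 + L)
P = 583847/1387740 (P = (-2335388/(-1850320))/3 = (-2335388*(-1/1850320))/3 = (⅓)*(583847/462580) = 583847/1387740 ≈ 0.42072)
C(X) = -2 + X
(-930050 - 1364370) + (P + T(672, -678))/(1339662 + C(690)) = (-930050 - 1364370) + (583847/1387740 + 672)/(1339662 + (-2 + 690)) = -2294420 + 933145127/(1387740*(1339662 + 688)) = -2294420 + (933145127/1387740)/1340350 = -2294420 + (933145127/1387740)*(1/1340350) = -2294420 + 933145127/1860057309000 = -4267752689982634873/1860057309000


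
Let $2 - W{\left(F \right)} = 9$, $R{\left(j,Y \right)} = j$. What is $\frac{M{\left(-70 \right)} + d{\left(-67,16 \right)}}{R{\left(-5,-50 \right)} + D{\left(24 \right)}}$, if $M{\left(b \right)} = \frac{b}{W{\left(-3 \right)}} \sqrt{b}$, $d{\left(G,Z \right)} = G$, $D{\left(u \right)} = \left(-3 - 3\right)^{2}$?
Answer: $- \frac{67}{31} + \frac{10 i \sqrt{70}}{31} \approx -2.1613 + 2.6989 i$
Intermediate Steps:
$W{\left(F \right)} = -7$ ($W{\left(F \right)} = 2 - 9 = -7$)
$D{\left(u \right)} = 36$ ($D{\left(u \right)} = \left(-6\right)^{2} = 36$)
$M{\left(b \right)} = - \frac{b^{\frac{3}{2}}}{7}$ ($M{\left(b \right)} = \frac{b}{-7} \sqrt{b} = b \left(- \frac{1}{7}\right) \sqrt{b} = - \frac{b}{7} \sqrt{b} = - \frac{b^{\frac{3}{2}}}{7}$)
$\frac{M{\left(-70 \right)} + d{\left(-67,16 \right)}}{R{\left(-5,-50 \right)} + D{\left(24 \right)}} = \frac{- \frac{\left(-70\right)^{\frac{3}{2}}}{7} - 67}{-5 + 36} = \frac{- \frac{\left(-70\right) i \sqrt{70}}{7} - 67}{31} = \left(10 i \sqrt{70} - 67\right) \frac{1}{31} = \left(-67 + 10 i \sqrt{70}\right) \frac{1}{31} = - \frac{67}{31} + \frac{10 i \sqrt{70}}{31}$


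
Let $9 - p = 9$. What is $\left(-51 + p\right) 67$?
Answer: $-3417$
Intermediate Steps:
$p = 0$ ($p = 9 - 9 = 0$)
$\left(-51 + p\right) 67 = \left(-51 + 0\right) 67 = \left(-51\right) 67 = -3417$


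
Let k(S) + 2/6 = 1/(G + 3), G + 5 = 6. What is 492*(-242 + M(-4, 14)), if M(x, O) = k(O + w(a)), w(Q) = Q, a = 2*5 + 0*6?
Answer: -119105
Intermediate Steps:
G = 1 (G = -5 + 6 = 1)
a = 10 (a = 10 + 0 = 10)
k(S) = -1/12 (k(S) = -1/3 + 1/(1 + 3) = -1/3 + 1/4 = -1/12)
M(x, O) = -1/12
492*(-242 + M(-4, 14)) = 492*(-242 - 1/12) = 492*(-2905/12) = -119105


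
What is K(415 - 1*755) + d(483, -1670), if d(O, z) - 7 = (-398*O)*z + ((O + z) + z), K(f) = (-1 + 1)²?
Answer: 321027930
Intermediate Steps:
K(f) = 0 (K(f) = 0² = 0)
d(O, z) = 7 + O + 2*z - 398*O*z (d(O, z) = 7 + ((-398*O)*z + ((O + z) + z)) = 7 + (-398*O*z + (O + 2*z)) = 7 + (O + 2*z - 398*O*z) = 7 + O + 2*z - 398*O*z)
K(415 - 1*755) + d(483, -1670) = 0 + (7 + 483 + 2*(-1670) - 398*483*(-1670)) = 0 + (7 + 483 - 3340 + 321030780) = 0 + 321027930 = 321027930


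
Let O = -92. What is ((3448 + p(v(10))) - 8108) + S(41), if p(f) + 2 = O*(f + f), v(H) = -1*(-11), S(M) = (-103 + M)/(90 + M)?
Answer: -875928/131 ≈ -6686.5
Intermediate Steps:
S(M) = (-103 + M)/(90 + M)
v(H) = 11
p(f) = -2 - 184*f (p(f) = -2 - 92*(f + f) = -2 - 184*f)
((3448 + p(v(10))) - 8108) + S(41) = ((3448 + (-2 - 184*11)) - 8108) + (-103 + 41)/(90 + 41) = ((3448 + (-2 - 2024)) - 8108) - 62/131 = ((3448 - 2026) - 8108) + (1/131)*(-62) = (1422 - 8108) - 62/131 = -6686 - 62/131 = -875928/131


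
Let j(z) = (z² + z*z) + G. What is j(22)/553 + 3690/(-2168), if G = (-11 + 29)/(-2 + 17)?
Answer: 151639/2997260 ≈ 0.050593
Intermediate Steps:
G = 6/5 (G = 18/15 = 18*(1/15) = 6/5 ≈ 1.2000)
j(z) = 6/5 + 2*z² (j(z) = (z² + z*z) + 6/5 = (z² + z²) + 6/5 = 2*z² + 6/5 = 6/5 + 2*z²)
j(22)/553 + 3690/(-2168) = (6/5 + 2*22²)/553 + 3690/(-2168) = (6/5 + 2*484)*(1/553) + 3690*(-1/2168) = (6/5 + 968)*(1/553) - 1845/1084 = (4846/5)*(1/553) - 1845/1084 = 4846/2765 - 1845/1084 = 151639/2997260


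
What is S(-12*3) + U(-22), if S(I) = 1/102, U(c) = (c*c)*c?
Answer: -1086095/102 ≈ -10648.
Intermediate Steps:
U(c) = c**3 (U(c) = c**2*c = c**3)
S(I) = 1/102
S(-12*3) + U(-22) = 1/102 + (-22)**3 = 1/102 - 10648 = -1086095/102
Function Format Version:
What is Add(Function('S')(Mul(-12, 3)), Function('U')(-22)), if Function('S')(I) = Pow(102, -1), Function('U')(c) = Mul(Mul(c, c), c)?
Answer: Rational(-1086095, 102) ≈ -10648.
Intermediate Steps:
Function('U')(c) = Pow(c, 3) (Function('U')(c) = Mul(Pow(c, 2), c) = Pow(c, 3))
Function('S')(I) = Rational(1, 102)
Add(Function('S')(Mul(-12, 3)), Function('U')(-22)) = Add(Rational(1, 102), Pow(-22, 3)) = Add(Rational(1, 102), -10648) = Rational(-1086095, 102)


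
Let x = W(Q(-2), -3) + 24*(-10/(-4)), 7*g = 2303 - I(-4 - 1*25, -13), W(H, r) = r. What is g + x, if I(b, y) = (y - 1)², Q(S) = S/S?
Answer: 358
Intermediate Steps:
Q(S) = 1
I(b, y) = (-1 + y)²
g = 301 (g = (2303 - (-1 - 13)²)/7 = (2303 - 1*(-14)²)/7 = (2303 - 1*196)/7 = (2303 - 196)/7 = (⅐)*2107 = 301)
x = 57 (x = -3 + 24*(-10/(-4)) = -3 + 24*(-10*(-¼)) = -3 + 24*(5/2) = -3 + 60 = 57)
g + x = 301 + 57 = 358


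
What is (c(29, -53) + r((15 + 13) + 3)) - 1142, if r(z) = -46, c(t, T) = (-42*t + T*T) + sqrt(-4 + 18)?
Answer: 403 + sqrt(14) ≈ 406.74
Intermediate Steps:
c(t, T) = sqrt(14) + T**2 - 42*t (c(t, T) = (-42*t + T**2) + sqrt(14) = (T**2 - 42*t) + sqrt(14) = sqrt(14) + T**2 - 42*t)
(c(29, -53) + r((15 + 13) + 3)) - 1142 = ((sqrt(14) + (-53)**2 - 42*29) - 46) - 1142 = ((sqrt(14) + 2809 - 1218) - 46) - 1142 = ((1591 + sqrt(14)) - 46) - 1142 = (1545 + sqrt(14)) - 1142 = 403 + sqrt(14)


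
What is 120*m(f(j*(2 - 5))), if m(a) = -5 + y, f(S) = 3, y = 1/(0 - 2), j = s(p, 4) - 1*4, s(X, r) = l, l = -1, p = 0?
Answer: -660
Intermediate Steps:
s(X, r) = -1
j = -5 (j = -1 - 1*4 = -1 - 4 = -5)
y = -½ (y = 1/(-2) = -½ ≈ -0.50000)
m(a) = -11/2 (m(a) = -5 - ½ = -11/2)
120*m(f(j*(2 - 5))) = 120*(-11/2) = -660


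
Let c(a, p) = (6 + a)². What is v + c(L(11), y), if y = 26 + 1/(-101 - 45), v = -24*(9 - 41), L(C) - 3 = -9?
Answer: 768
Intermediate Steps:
L(C) = -6 (L(C) = 3 - 9 = -6)
v = 768 (v = -24*(-32) = 768)
y = 3795/146 (y = 26 + 1/(-146) = 26 - 1/146 = 3795/146 ≈ 25.993)
v + c(L(11), y) = 768 + (6 - 6)² = 768 + 0² = 768 + 0 = 768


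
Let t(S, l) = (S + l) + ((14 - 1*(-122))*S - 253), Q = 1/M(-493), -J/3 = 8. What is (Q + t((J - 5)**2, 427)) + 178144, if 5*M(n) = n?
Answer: 144712750/493 ≈ 2.9354e+5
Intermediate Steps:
J = -24 (J = -3*8 = -24)
M(n) = n/5
Q = -5/493 (Q = 1/((1/5)*(-493)) = 1/(-493/5) = -5/493 ≈ -0.010142)
t(S, l) = -253 + l + 137*S (t(S, l) = (S + l) + ((14 + 122)*S - 253) = (S + l) + (136*S - 253) = (S + l) + (-253 + 136*S) = -253 + l + 137*S)
(Q + t((J - 5)**2, 427)) + 178144 = (-5/493 + (-253 + 427 + 137*(-24 - 5)**2)) + 178144 = (-5/493 + (-253 + 427 + 137*(-29)**2)) + 178144 = (-5/493 + (-253 + 427 + 137*841)) + 178144 = (-5/493 + (-253 + 427 + 115217)) + 178144 = (-5/493 + 115391) + 178144 = 56887758/493 + 178144 = 144712750/493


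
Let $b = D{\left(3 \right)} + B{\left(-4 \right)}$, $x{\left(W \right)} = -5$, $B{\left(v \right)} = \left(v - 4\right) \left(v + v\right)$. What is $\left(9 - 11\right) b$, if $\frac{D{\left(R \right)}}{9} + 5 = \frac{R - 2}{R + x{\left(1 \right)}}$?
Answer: $-29$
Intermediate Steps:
$B{\left(v \right)} = 2 v \left(-4 + v\right)$ ($B{\left(v \right)} = \left(-4 + v\right) 2 v = 2 v \left(-4 + v\right)$)
$D{\left(R \right)} = -45 + \frac{9 \left(-2 + R\right)}{-5 + R}$ ($D{\left(R \right)} = -45 + 9 \frac{R - 2}{R - 5} = -45 + 9 \frac{-2 + R}{-5 + R} = -45 + \frac{9 \left(-2 + R\right)}{-5 + R}$)
$b = \frac{29}{2}$ ($b = \frac{9 \left(23 - 12\right)}{-5 + 3} + 2 \left(-4\right) \left(-4 - 4\right) = \frac{9 \left(23 - 12\right)}{-2} + 2 \left(-4\right) \left(-8\right) = 9 \left(- \frac{1}{2}\right) 11 + 64 = - \frac{99}{2} + 64 = \frac{29}{2} \approx 14.5$)
$\left(9 - 11\right) b = \left(9 - 11\right) \frac{29}{2} = \left(-2\right) \frac{29}{2} = -29$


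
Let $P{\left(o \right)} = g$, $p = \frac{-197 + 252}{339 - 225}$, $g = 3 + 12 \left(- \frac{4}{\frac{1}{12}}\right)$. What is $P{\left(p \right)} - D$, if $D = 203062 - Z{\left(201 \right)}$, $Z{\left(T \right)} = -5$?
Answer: $-203640$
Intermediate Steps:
$D = 203067$ ($D = 203062 - -5 = 203062 + 5 = 203067$)
$g = -573$ ($g = 3 + 12 \left(- 4 \frac{1}{\frac{1}{12}}\right) = 3 + 12 \left(\left(-4\right) 12\right) = 3 + 12 \left(-48\right) = 3 - 576 = -573$)
$p = \frac{55}{114} \approx 0.48246$
$P{\left(o \right)} = -573$
$P{\left(p \right)} - D = -573 - 203067 = -203640$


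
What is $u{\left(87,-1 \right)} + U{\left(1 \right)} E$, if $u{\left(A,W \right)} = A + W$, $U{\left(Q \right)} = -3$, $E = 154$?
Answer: $-376$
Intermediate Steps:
$u{\left(87,-1 \right)} + U{\left(1 \right)} E = \left(87 - 1\right) - 462 = 86 - 462 = -376$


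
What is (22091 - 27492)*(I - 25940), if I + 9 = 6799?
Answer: 103429150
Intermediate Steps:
I = 6790 (I = -9 + 6799 = 6790)
(22091 - 27492)*(I - 25940) = (22091 - 27492)*(6790 - 25940) = -5401*(-19150) = 103429150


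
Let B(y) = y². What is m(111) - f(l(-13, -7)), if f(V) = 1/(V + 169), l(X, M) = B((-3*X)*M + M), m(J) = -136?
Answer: -10685385/78569 ≈ -136.00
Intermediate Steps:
l(X, M) = (M - 3*M*X)² (l(X, M) = ((-3*X)*M + M)² = (-3*M*X + M)² = (M - 3*M*X)²)
f(V) = 1/(169 + V)
m(111) - f(l(-13, -7)) = -136 - 1/(169 + (-7)²*(-1 + 3*(-13))²) = -136 - 1/(169 + 49*(-1 - 39)²) = -136 - 1/(169 + 49*(-40)²) = -136 - 1/(169 + 49*1600) = -136 - 1/(169 + 78400) = -136 - 1/78569 = -10685385/78569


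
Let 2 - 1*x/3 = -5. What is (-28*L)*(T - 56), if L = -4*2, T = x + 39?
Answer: 896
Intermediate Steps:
x = 21 (x = 6 - 3*(-5) = 6 + 15 = 21)
T = 60 (T = 21 + 39 = 60)
L = -8
(-28*L)*(T - 56) = (-28*(-8))*(60 - 56) = 224*4 = 896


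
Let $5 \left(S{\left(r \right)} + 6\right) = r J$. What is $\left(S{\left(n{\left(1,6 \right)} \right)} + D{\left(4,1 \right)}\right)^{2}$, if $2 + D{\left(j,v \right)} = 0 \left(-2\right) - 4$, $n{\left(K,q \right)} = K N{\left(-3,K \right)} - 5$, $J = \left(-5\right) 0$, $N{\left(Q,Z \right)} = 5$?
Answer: $144$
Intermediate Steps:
$J = 0$
$n{\left(K,q \right)} = -5 + 5 K$ ($n{\left(K,q \right)} = K 5 - 5 = 5 K - 5 = -5 + 5 K$)
$D{\left(j,v \right)} = -6$ ($D{\left(j,v \right)} = -2 + \left(0 \left(-2\right) - 4\right) = -2 + \left(0 - 4\right) = -2 - 4 = -6$)
$S{\left(r \right)} = -6$ ($S{\left(r \right)} = -6 + \frac{r 0}{5} = -6 + \frac{1}{5} \cdot 0 = -6 + 0 = -6$)
$\left(S{\left(n{\left(1,6 \right)} \right)} + D{\left(4,1 \right)}\right)^{2} = \left(-6 - 6\right)^{2} = \left(-12\right)^{2} = 144$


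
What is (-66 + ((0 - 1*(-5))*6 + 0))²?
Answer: 1296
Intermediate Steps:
(-66 + ((0 - 1*(-5))*6 + 0))² = (-66 + ((0 + 5)*6 + 0))² = (-66 + (5*6 + 0))² = (-66 + (30 + 0))² = (-66 + 30)² = (-36)² = 1296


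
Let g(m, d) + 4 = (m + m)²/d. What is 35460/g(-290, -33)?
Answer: -292545/84133 ≈ -3.4772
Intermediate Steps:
g(m, d) = -4 + 4*m²/d (g(m, d) = -4 + (m + m)²/d = -4 + (2*m)²/d = -4 + (4*m²)/d = -4 + 4*m²/d)
35460/g(-290, -33) = 35460/(-4 + 4*(-290)²/(-33)) = 35460/(-4 + 4*(-1/33)*84100) = 35460/(-4 - 336400/33) = 35460/(-336532/33) = 35460*(-33/336532) = -292545/84133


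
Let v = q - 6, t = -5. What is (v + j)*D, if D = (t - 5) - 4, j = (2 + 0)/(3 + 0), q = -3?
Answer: 350/3 ≈ 116.67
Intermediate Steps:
j = 2/3 ≈ 0.66667
v = -9 (v = -3 - 6 = -9)
D = -14 (D = (-5 - 5) - 4 = -10 - 4 = -14)
(v + j)*D = (-9 + 2/3)*(-14) = -25/3*(-14) = 350/3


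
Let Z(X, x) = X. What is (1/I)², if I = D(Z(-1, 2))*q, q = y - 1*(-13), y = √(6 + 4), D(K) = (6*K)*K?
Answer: 179/910116 - 13*√10/455058 ≈ 0.00010634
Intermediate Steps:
D(K) = 6*K²
y = √10 ≈ 3.1623
q = 13 + √10 (q = √10 - 1*(-13) = √10 + 13 = 13 + √10 ≈ 16.162)
I = 78 + 6*√10 (I = (6*(-1)²)*(13 + √10) = (6*1)*(13 + √10) = 6*(13 + √10) = 78 + 6*√10 ≈ 96.974)
(1/I)² = (1/(78 + 6*√10))² = (78 + 6*√10)⁻²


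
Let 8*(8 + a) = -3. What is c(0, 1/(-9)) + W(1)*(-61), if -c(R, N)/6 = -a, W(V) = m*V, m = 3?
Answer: -933/4 ≈ -233.25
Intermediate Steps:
a = -67/8 (a = -8 + (⅛)*(-3) = -8 - 3/8 = -67/8 ≈ -8.3750)
W(V) = 3*V
c(R, N) = -201/4 (c(R, N) = -(-6)*(-67)/8 = -6*67/8 = -201/4)
c(0, 1/(-9)) + W(1)*(-61) = -201/4 + (3*1)*(-61) = -201/4 + 3*(-61) = -201/4 - 183 = -933/4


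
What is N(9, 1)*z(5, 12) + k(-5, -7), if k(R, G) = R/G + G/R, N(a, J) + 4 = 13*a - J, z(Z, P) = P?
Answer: 47114/35 ≈ 1346.1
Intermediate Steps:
N(a, J) = -4 - J + 13*a (N(a, J) = -4 + (13*a - J) = -4 + (-J + 13*a) = -4 - J + 13*a)
k(R, G) = G/R + R/G
N(9, 1)*z(5, 12) + k(-5, -7) = (-4 - 1*1 + 13*9)*12 + (-7/(-5) - 5/(-7)) = (-4 - 1 + 117)*12 + (-7*(-1/5) - 5*(-1/7)) = 112*12 + (7/5 + 5/7) = 1344 + 74/35 = 47114/35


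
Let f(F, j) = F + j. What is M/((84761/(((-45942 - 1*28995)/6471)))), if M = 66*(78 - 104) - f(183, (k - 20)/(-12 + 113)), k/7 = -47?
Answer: 4782229550/18465777177 ≈ 0.25898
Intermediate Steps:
k = -329 (k = 7*(-47) = -329)
M = -191450/101 (M = 66*(78 - 104) - (183 + (-329 - 20)/(-12 + 113)) = 66*(-26) - (183 - 349/101) = -1716 - (183 - 349*1/101) = -1716 - (183 - 349/101) = -1716 - 1*18134/101 = -1716 - 18134/101 = -191450/101 ≈ -1895.5)
M/((84761/(((-45942 - 1*28995)/6471)))) = -191450/(101*(84761/(((-45942 - 1*28995)/6471)))) = -191450/(101*(84761/(((-45942 - 28995)*(1/6471))))) = -191450/(101*(84761/((-74937*1/6471)))) = -191450/(101*(84761/(-24979/2157))) = -191450/(101*(84761*(-2157/24979))) = -191450/(101*(-182829477/24979)) = -191450/101*(-24979/182829477) = 4782229550/18465777177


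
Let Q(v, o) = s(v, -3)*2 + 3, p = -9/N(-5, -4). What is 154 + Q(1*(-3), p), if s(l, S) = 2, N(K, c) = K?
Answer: 161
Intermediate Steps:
p = 9/5 (p = -9/(-5) = -9*(-⅕) = 9/5 ≈ 1.8000)
Q(v, o) = 7 (Q(v, o) = 2*2 + 3 = 4 + 3 = 7)
154 + Q(1*(-3), p) = 154 + 7 = 161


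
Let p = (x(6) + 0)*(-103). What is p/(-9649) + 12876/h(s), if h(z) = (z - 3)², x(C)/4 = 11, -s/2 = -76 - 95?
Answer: 215020832/369624243 ≈ 0.58173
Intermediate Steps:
s = 342 (s = -2*(-76 - 95) = -2*(-171) = 342)
x(C) = 44 (x(C) = 4*11 = 44)
h(z) = (-3 + z)²
p = -4532 (p = (44 + 0)*(-103) = 44*(-103) = -4532)
p/(-9649) + 12876/h(s) = -4532/(-9649) + 12876/((-3 + 342)²) = -4532*(-1/9649) + 12876/(339²) = 4532/9649 + 12876/114921 = 4532/9649 + 12876*(1/114921) = 4532/9649 + 4292/38307 = 215020832/369624243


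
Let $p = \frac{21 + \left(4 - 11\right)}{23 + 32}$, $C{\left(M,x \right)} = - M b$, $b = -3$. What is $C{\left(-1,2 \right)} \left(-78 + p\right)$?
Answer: $\frac{12828}{55} \approx 233.24$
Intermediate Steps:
$C{\left(M,x \right)} = 3 M$ ($C{\left(M,x \right)} = - M \left(-3\right) = 3 M$)
$p = \frac{14}{55}$ ($p = \frac{21 + \left(4 - 11\right)}{55} = \left(21 - 7\right) \frac{1}{55} = 14 \cdot \frac{1}{55} = \frac{14}{55} \approx 0.25455$)
$C{\left(-1,2 \right)} \left(-78 + p\right) = 3 \left(-1\right) \left(-78 + \frac{14}{55}\right) = \left(-3\right) \left(- \frac{4276}{55}\right) = \frac{12828}{55}$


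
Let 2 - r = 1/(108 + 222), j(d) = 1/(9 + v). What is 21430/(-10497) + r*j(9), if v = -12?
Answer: -9377741/3464010 ≈ -2.7072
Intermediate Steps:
j(d) = -⅓ (j(d) = 1/(9 - 12) = 1/(-3) = -⅓)
r = 659/330 (r = 2 - 1/(108 + 222) = 2 - 1/330 = 659/330 ≈ 1.9970)
21430/(-10497) + r*j(9) = 21430/(-10497) + (659/330)*(-⅓) = 21430*(-1/10497) - 659/990 = -21430/10497 - 659/990 = -9377741/3464010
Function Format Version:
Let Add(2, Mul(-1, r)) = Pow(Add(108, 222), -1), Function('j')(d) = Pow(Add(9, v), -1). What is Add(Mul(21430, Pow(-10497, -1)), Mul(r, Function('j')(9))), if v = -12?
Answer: Rational(-9377741, 3464010) ≈ -2.7072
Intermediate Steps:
Function('j')(d) = Rational(-1, 3) (Function('j')(d) = Pow(Add(9, -12), -1) = Pow(-3, -1) = Rational(-1, 3))
r = Rational(659, 330) (r = Add(2, Mul(-1, Pow(Add(108, 222), -1))) = Add(2, Mul(-1, Pow(330, -1))) = Add(2, Mul(-1, Rational(1, 330))) = Add(2, Rational(-1, 330)) = Rational(659, 330) ≈ 1.9970)
Add(Mul(21430, Pow(-10497, -1)), Mul(r, Function('j')(9))) = Add(Mul(21430, Pow(-10497, -1)), Mul(Rational(659, 330), Rational(-1, 3))) = Add(Mul(21430, Rational(-1, 10497)), Rational(-659, 990)) = Add(Rational(-21430, 10497), Rational(-659, 990)) = Rational(-9377741, 3464010)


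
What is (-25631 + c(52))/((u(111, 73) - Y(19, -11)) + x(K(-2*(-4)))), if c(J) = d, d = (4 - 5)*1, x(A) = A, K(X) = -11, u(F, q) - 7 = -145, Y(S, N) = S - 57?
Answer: 8544/37 ≈ 230.92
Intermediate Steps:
Y(S, N) = -57 + S
u(F, q) = -138 (u(F, q) = 7 - 145 = -138)
d = -1 (d = -1*1 = -1)
c(J) = -1
(-25631 + c(52))/((u(111, 73) - Y(19, -11)) + x(K(-2*(-4)))) = (-25631 - 1)/((-138 - (-57 + 19)) - 11) = -25632/((-138 - 1*(-38)) - 11) = -25632/((-138 + 38) - 11) = -25632/(-100 - 11) = -25632/(-111) = -25632*(-1/111) = 8544/37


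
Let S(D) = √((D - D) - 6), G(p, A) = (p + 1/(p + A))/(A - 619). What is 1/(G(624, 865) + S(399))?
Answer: 340337308278/1668323331385 - 134171294436*I*√6/1668323331385 ≈ 0.204 - 0.197*I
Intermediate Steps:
G(p, A) = (p + 1/(A + p))/(-619 + A)
S(D) = I*√6 (S(D) = √(0 - 6) = √(-6) = I*√6)
1/(G(624, 865) + S(399)) = 1/((1 + 624² + 865*624)/(865² - 619*865 - 619*624 + 865*624) + I*√6) = 1/((1 + 389376 + 539760)/(748225 - 535435 - 386256 + 539760) + I*√6) = 1/(929137/366294 + I*√6)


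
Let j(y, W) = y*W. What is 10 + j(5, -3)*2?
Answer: -20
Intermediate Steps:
j(y, W) = W*y
10 + j(5, -3)*2 = 10 - 3*5*2 = 10 - 15*2 = 10 - 30 = -20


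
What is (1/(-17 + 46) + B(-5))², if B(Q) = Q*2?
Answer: 83521/841 ≈ 99.312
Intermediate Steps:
B(Q) = 2*Q
(1/(-17 + 46) + B(-5))² = (1/(-17 + 46) + 2*(-5))² = (1/29 - 10)² = (-289/29)² = 83521/841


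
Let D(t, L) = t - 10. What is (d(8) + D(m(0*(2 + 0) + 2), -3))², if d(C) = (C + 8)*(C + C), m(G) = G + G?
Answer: 62500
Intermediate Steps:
m(G) = 2*G
d(C) = 2*C*(8 + C) (d(C) = (8 + C)*(2*C) = 2*C*(8 + C))
D(t, L) = -10 + t
(d(8) + D(m(0*(2 + 0) + 2), -3))² = (2*8*(8 + 8) + (-10 + 2*(0*(2 + 0) + 2)))² = (2*8*16 + (-10 + 2*(0*2 + 2)))² = (256 + (-10 + 2*(0 + 2)))² = (256 + (-10 + 2*2))² = (256 + (-10 + 4))² = (256 - 6)² = 250² = 62500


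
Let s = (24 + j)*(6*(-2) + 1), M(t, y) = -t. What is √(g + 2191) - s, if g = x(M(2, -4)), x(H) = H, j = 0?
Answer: 264 + √2189 ≈ 310.79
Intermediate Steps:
g = -2 (g = -1*2 = -2)
s = -264 (s = (24 + 0)*(6*(-2) + 1) = 24*(-12 + 1) = 24*(-11) = -264)
√(g + 2191) - s = √(-2 + 2191) - 1*(-264) = √2189 + 264 = 264 + √2189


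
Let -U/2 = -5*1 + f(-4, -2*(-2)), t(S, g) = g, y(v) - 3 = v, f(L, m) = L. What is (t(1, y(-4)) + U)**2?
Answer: 289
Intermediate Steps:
y(v) = 3 + v
U = 18 (U = -2*(-5*1 - 4) = -2*(-5 - 4) = -2*(-9) = 18)
(t(1, y(-4)) + U)**2 = ((3 - 4) + 18)**2 = (-1 + 18)**2 = 17**2 = 289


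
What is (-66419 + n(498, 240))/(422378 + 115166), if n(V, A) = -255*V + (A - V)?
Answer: -193667/537544 ≈ -0.36028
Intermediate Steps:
n(V, A) = A - 256*V
(-66419 + n(498, 240))/(422378 + 115166) = (-66419 + (240 - 256*498))/(422378 + 115166) = (-66419 + (240 - 127488))/537544 = (-66419 - 127248)*(1/537544) = -193667*1/537544 = -193667/537544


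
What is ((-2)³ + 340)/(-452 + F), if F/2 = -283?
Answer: -166/509 ≈ -0.32613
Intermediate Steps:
F = -566 (F = 2*(-283) = -566)
((-2)³ + 340)/(-452 + F) = ((-2)³ + 340)/(-452 - 566) = (-8 + 340)/(-1018) = 332*(-1/1018) = -166/509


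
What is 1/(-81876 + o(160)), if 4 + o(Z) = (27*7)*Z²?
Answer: 1/4756520 ≈ 2.1024e-7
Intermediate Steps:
o(Z) = -4 + 189*Z² (o(Z) = -4 + (27*7)*Z² = -4 + 189*Z²)
1/(-81876 + o(160)) = 1/(-81876 + (-4 + 189*160²)) = 1/(-81876 + (-4 + 189*25600)) = 1/(-81876 + (-4 + 4838400)) = 1/(-81876 + 4838396) = 1/4756520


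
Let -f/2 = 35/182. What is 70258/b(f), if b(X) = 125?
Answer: 70258/125 ≈ 562.06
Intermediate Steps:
f = -5/13 (f = -70/182 = -2*5/26 = -5/13 ≈ -0.38462)
70258/b(f) = 70258/125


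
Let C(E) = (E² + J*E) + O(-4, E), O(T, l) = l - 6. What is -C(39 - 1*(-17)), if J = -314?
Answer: 14398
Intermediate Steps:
O(T, l) = -6 + l
C(E) = -6 + E² - 313*E (C(E) = (E² - 314*E) + (-6 + E) = -6 + E² - 313*E)
-C(39 - 1*(-17)) = -(-6 + (39 - 1*(-17))² - 313*(39 - 1*(-17))) = -(-6 + (39 + 17)² - 313*(39 + 17)) = -(-6 + 56² - 313*56) = -(-6 + 3136 - 17528) = -1*(-14398) = 14398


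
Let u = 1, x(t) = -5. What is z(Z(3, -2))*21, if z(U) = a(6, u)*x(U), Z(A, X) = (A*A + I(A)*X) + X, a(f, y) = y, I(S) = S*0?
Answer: -105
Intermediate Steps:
I(S) = 0
Z(A, X) = X + A**2 (Z(A, X) = (A*A + 0*X) + X = (A**2 + 0) + X = A**2 + X = X + A**2)
z(U) = -5 (z(U) = 1*(-5) = -5)
z(Z(3, -2))*21 = -5*21 = -105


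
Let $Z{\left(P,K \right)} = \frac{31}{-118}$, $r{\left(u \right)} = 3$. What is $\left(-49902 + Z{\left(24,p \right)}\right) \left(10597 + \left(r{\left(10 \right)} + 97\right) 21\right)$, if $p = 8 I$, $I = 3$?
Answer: $- \frac{74765865499}{118} \approx -6.3361 \cdot 10^{8}$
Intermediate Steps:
$p = 24$ ($p = 8 \cdot 3 = 24$)
$Z{\left(P,K \right)} = - \frac{31}{118}$ ($Z{\left(P,K \right)} = 31 \left(- \frac{1}{118}\right) = - \frac{31}{118}$)
$\left(-49902 + Z{\left(24,p \right)}\right) \left(10597 + \left(r{\left(10 \right)} + 97\right) 21\right) = \left(-49902 - \frac{31}{118}\right) \left(10597 + \left(3 + 97\right) 21\right) = - \frac{5888467 \left(10597 + 100 \cdot 21\right)}{118} = - \frac{5888467 \left(10597 + 2100\right)}{118} = \left(- \frac{5888467}{118}\right) 12697 = - \frac{74765865499}{118}$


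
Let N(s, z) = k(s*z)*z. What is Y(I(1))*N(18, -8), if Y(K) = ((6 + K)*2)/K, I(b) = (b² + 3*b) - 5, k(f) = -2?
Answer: -160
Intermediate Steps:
N(s, z) = -2*z
I(b) = -5 + b² + 3*b
Y(K) = (12 + 2*K)/K
Y(I(1))*N(18, -8) = (2 + 12/(-5 + 1² + 3*1))*(-2*(-8)) = (2 + 12/(-5 + 1 + 3))*16 = (2 + 12/(-1))*16 = (2 + 12*(-1))*16 = (2 - 12)*16 = -10*16 = -160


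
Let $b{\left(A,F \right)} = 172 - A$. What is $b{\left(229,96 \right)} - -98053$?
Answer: $97996$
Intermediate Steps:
$b{\left(229,96 \right)} - -98053 = \left(172 - 229\right) - -98053 = \left(172 - 229\right) + 98053 = -57 + 98053 = 97996$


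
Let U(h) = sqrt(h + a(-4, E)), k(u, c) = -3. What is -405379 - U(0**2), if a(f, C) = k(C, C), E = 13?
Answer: -405379 - I*sqrt(3) ≈ -4.0538e+5 - 1.732*I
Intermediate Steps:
a(f, C) = -3
U(h) = sqrt(-3 + h) (U(h) = sqrt(h - 3) = sqrt(-3 + h))
-405379 - U(0**2) = -405379 - sqrt(-3 + 0**2) = -405379 - sqrt(-3 + 0) = -405379 - sqrt(-3) = -405379 - I*sqrt(3)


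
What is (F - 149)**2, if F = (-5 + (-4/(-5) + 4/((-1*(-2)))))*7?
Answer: 675684/25 ≈ 27027.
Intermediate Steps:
F = -77/5 (F = (-5 + (-4*(-1/5) + 4/2))*7 = (-5 + (4/5 + 4*(1/2)))*7 = (-5 + (4/5 + 2))*7 = (-5 + 14/5)*7 = -11/5*7 = -77/5 ≈ -15.400)
(F - 149)**2 = (-77/5 - 149)**2 = (-822/5)**2 = 675684/25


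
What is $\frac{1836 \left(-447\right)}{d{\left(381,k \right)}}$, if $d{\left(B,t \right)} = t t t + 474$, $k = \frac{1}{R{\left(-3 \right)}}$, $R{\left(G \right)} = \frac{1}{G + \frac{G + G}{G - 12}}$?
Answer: $- \frac{102586500}{57053} \approx -1798.1$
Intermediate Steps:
$R{\left(G \right)} = \frac{1}{G + \frac{2 G}{-12 + G}}$
$k = - \frac{13}{5}$ ($k = \frac{1}{\frac{1}{-3} \frac{1}{-10 - 3} \left(-12 - 3\right)} = \frac{1}{\left(- \frac{1}{3}\right) \frac{1}{-13} \left(-15\right)} = \frac{1}{\left(- \frac{1}{3}\right) \left(- \frac{1}{13}\right) \left(-15\right)} = \frac{1}{- \frac{5}{13}} = - \frac{13}{5} \approx -2.6$)
$d{\left(B,t \right)} = 474 + t^{3}$ ($d{\left(B,t \right)} = t^{2} t + 474 = t^{3} + 474 = 474 + t^{3}$)
$\frac{1836 \left(-447\right)}{d{\left(381,k \right)}} = \frac{1836 \left(-447\right)}{474 + \left(- \frac{13}{5}\right)^{3}} = - \frac{820692}{474 - \frac{2197}{125}} = - \frac{820692}{\frac{57053}{125}} = \left(-820692\right) \frac{125}{57053} = - \frac{102586500}{57053}$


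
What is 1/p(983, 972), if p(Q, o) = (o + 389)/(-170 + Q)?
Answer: 813/1361 ≈ 0.59735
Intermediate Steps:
p(Q, o) = (389 + o)/(-170 + Q)
1/p(983, 972) = 1/((389 + 972)/(-170 + 983)) = 1/(1361/813) = 813/1361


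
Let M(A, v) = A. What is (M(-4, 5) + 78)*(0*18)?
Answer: 0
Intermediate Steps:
(M(-4, 5) + 78)*(0*18) = (-4 + 78)*(0*18) = 74*0 = 0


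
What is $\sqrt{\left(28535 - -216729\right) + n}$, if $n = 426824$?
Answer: $2 \sqrt{168022} \approx 819.81$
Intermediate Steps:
$\sqrt{\left(28535 - -216729\right) + n} = \sqrt{\left(28535 - -216729\right) + 426824} = \sqrt{\left(28535 + 216729\right) + 426824} = \sqrt{245264 + 426824} = \sqrt{672088} = 2 \sqrt{168022}$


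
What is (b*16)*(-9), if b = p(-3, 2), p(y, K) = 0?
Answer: 0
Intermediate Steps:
b = 0
(b*16)*(-9) = (0*16)*(-9) = 0*(-9) = 0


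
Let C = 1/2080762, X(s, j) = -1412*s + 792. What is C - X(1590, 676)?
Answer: 4669829187457/2080762 ≈ 2.2443e+6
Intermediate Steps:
X(s, j) = 792 - 1412*s
C = 1/2080762 ≈ 4.8059e-7
C - X(1590, 676) = 1/2080762 - (792 - 1412*1590) = 1/2080762 - (792 - 2245080) = 1/2080762 - 1*(-2244288) = 1/2080762 + 2244288 = 4669829187457/2080762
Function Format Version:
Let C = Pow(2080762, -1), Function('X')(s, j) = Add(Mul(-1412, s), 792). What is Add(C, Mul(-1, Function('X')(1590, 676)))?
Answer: Rational(4669829187457, 2080762) ≈ 2.2443e+6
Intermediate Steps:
Function('X')(s, j) = Add(792, Mul(-1412, s))
C = Rational(1, 2080762) ≈ 4.8059e-7
Add(C, Mul(-1, Function('X')(1590, 676))) = Add(Rational(1, 2080762), Mul(-1, Add(792, Mul(-1412, 1590)))) = Add(Rational(1, 2080762), Mul(-1, Add(792, -2245080))) = Add(Rational(1, 2080762), Mul(-1, -2244288)) = Add(Rational(1, 2080762), 2244288) = Rational(4669829187457, 2080762)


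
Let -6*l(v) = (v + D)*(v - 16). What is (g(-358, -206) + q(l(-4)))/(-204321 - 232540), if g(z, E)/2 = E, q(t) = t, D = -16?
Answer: 1436/1310583 ≈ 0.0010957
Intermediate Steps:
l(v) = -(-16 + v)**2/6 (l(v) = -(v - 16)*(v - 16)/6 = -(-16 + v)*(-16 + v)/6 = -(-16 + v)**2/6)
g(z, E) = 2*E
(g(-358, -206) + q(l(-4)))/(-204321 - 232540) = (2*(-206) + (-128/3 - 1/6*(-4)**2 + (16/3)*(-4)))/(-204321 - 232540) = (-412 + (-128/3 - 1/6*16 - 64/3))/(-436861) = (-412 + (-128/3 - 8/3 - 64/3))*(-1/436861) = (-412 - 200/3)*(-1/436861) = -1436/3*(-1/436861) = 1436/1310583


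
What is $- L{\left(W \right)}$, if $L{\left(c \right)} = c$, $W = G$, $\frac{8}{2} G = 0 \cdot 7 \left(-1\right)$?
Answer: $0$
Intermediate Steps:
$G = 0$ ($G = \frac{0 \cdot 7 \left(-1\right)}{4} = \frac{0 \left(-1\right)}{4} = \frac{1}{4} \cdot 0 = 0$)
$W = 0$
$- L{\left(W \right)} = \left(-1\right) 0 = 0$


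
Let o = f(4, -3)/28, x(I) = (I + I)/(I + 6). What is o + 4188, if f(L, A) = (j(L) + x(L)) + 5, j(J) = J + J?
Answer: 586389/140 ≈ 4188.5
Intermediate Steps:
j(J) = 2*J
x(I) = 2*I/(6 + I) (x(I) = (2*I)/(6 + I) = 2*I/(6 + I))
f(L, A) = 5 + 2*L + 2*L/(6 + L) (f(L, A) = (2*L + 2*L/(6 + L)) + 5 = 5 + 2*L + 2*L/(6 + L))
o = 69/140 (o = ((30 + 2*4² + 19*4)/(6 + 4))/28 = ((30 + 2*16 + 76)/10)/28 = ((30 + 32 + 76)/10)/28 = ((⅒)*138)/28 = (1/28)*(69/5) = 69/140 ≈ 0.49286)
o + 4188 = 69/140 + 4188 = 586389/140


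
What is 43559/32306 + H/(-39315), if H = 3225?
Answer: 107222349/84674026 ≈ 1.2663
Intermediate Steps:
43559/32306 + H/(-39315) = 43559/32306 + 3225/(-39315) = 43559*(1/32306) + 3225*(-1/39315) = 43559/32306 - 215/2621 = 107222349/84674026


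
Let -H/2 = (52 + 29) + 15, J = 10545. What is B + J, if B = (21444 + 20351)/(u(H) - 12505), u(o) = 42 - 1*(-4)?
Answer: 131338360/12459 ≈ 10542.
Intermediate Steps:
H = -192 (H = -2*((52 + 29) + 15) = -2*(81 + 15) = -2*96 = -192)
u(o) = 46 (u(o) = 42 + 4 = 46)
B = -41795/12459 (B = (21444 + 20351)/(46 - 12505) = 41795/(-12459) = 41795*(-1/12459) = -41795/12459 ≈ -3.3546)
B + J = -41795/12459 + 10545 = 131338360/12459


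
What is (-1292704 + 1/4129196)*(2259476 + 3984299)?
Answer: -33328198181936005825/4129196 ≈ -8.0714e+12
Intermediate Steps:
(-1292704 + 1/4129196)*(2259476 + 3984299) = (-1292704 + 1/4129196)*6243775 = -5337828185983/4129196*6243775 = -33328198181936005825/4129196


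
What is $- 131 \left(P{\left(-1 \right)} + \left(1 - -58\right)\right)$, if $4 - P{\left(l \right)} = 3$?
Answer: $-7860$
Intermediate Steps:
$P{\left(l \right)} = 1$ ($P{\left(l \right)} = 4 - 3 = 1$)
$- 131 \left(P{\left(-1 \right)} + \left(1 - -58\right)\right) = - 131 \left(1 + \left(1 - -58\right)\right) = - 131 \left(1 + \left(1 + 58\right)\right) = - 131 \left(1 + 59\right) = \left(-131\right) 60 = -7860$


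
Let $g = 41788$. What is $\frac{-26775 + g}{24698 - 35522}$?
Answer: $- \frac{15013}{10824} \approx -1.387$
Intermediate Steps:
$\frac{-26775 + g}{24698 - 35522} = \frac{-26775 + 41788}{24698 - 35522} = \frac{15013}{-10824} = 15013 \left(- \frac{1}{10824}\right) = - \frac{15013}{10824}$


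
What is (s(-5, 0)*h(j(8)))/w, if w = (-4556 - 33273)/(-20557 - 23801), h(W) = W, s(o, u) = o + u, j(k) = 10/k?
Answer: -554475/75658 ≈ -7.3287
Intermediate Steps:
w = 37829/44358 (w = -37829/(-44358) = -37829*(-1/44358) = 37829/44358 ≈ 0.85281)
(s(-5, 0)*h(j(8)))/w = ((-5 + 0)*(10/8))/(37829/44358) = -50/8*(44358/37829) = -5*5/4*(44358/37829) = -25/4*44358/37829 = -554475/75658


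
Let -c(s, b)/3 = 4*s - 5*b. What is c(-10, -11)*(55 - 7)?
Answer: -2160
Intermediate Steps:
c(s, b) = -12*s + 15*b (c(s, b) = -3*(4*s - 5*b) = -3*(-5*b + 4*s) = -12*s + 15*b)
c(-10, -11)*(55 - 7) = (-12*(-10) + 15*(-11))*(55 - 7) = (120 - 165)*48 = -45*48 = -2160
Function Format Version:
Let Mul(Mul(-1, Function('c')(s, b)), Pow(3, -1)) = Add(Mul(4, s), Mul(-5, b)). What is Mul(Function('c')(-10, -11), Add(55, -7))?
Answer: -2160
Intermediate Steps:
Function('c')(s, b) = Add(Mul(-12, s), Mul(15, b)) (Function('c')(s, b) = Mul(-3, Add(Mul(4, s), Mul(-5, b))) = Mul(-3, Add(Mul(-5, b), Mul(4, s))) = Add(Mul(-12, s), Mul(15, b)))
Mul(Function('c')(-10, -11), Add(55, -7)) = Mul(Add(Mul(-12, -10), Mul(15, -11)), Add(55, -7)) = Mul(Add(120, -165), 48) = Mul(-45, 48) = -2160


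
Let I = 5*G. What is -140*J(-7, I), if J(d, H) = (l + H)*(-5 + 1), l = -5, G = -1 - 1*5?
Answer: -19600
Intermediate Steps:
G = -6 (G = -1 - 5 = -6)
I = -30 (I = 5*(-6) = -30)
J(d, H) = 20 - 4*H (J(d, H) = (-5 + H)*(-5 + 1) = (-5 + H)*(-4) = 20 - 4*H)
-140*J(-7, I) = -140*(20 - 4*(-30)) = -140*(20 + 120) = -140*140 = -19600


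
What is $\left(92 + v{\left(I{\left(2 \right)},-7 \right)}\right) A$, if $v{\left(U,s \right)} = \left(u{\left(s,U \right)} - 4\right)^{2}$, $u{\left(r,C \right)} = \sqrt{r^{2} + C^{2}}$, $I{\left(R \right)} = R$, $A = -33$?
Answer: $-5313 + 264 \sqrt{53} \approx -3391.1$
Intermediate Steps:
$u{\left(r,C \right)} = \sqrt{C^{2} + r^{2}}$
$v{\left(U,s \right)} = \left(-4 + \sqrt{U^{2} + s^{2}}\right)^{2}$ ($v{\left(U,s \right)} = \left(\sqrt{U^{2} + s^{2}} - 4\right)^{2} = \left(-4 + \sqrt{U^{2} + s^{2}}\right)^{2}$)
$\left(92 + v{\left(I{\left(2 \right)},-7 \right)}\right) A = \left(92 + \left(-4 + \sqrt{2^{2} + \left(-7\right)^{2}}\right)^{2}\right) \left(-33\right) = \left(92 + \left(-4 + \sqrt{4 + 49}\right)^{2}\right) \left(-33\right) = \left(92 + \left(-4 + \sqrt{53}\right)^{2}\right) \left(-33\right) = -3036 - 33 \left(-4 + \sqrt{53}\right)^{2}$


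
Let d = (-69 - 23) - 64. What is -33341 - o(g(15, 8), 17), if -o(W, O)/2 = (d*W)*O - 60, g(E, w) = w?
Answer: -75893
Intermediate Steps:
d = -156 (d = -92 - 64 = -156)
o(W, O) = 120 + 312*O*W (o(W, O) = -2*((-156*W)*O - 60) = -2*(-156*O*W - 60) = -2*(-60 - 156*O*W) = 120 + 312*O*W)
-33341 - o(g(15, 8), 17) = -33341 - (120 + 312*17*8) = -33341 - (120 + 42432) = -33341 - 1*42552 = -33341 - 42552 = -75893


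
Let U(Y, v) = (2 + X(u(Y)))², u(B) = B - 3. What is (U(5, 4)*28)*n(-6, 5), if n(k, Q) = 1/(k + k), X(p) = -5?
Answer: -21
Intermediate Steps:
u(B) = -3 + B
U(Y, v) = 9 (U(Y, v) = (2 - 5)² = (-3)² = 9)
n(k, Q) = 1/(2*k)
(U(5, 4)*28)*n(-6, 5) = (9*28)*((½)/(-6)) = 252*((½)*(-⅙)) = 252*(-1/12) = -21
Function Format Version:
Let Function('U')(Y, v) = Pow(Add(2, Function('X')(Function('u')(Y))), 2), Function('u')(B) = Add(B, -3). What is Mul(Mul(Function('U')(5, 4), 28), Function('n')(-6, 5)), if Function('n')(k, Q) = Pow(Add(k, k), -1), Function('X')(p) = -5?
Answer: -21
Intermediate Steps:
Function('u')(B) = Add(-3, B)
Function('U')(Y, v) = 9 (Function('U')(Y, v) = Pow(Add(2, -5), 2) = Pow(-3, 2) = 9)
Function('n')(k, Q) = Mul(Rational(1, 2), Pow(k, -1)) (Function('n')(k, Q) = Pow(Mul(2, k), -1) = Mul(Rational(1, 2), Pow(k, -1)))
Mul(Mul(Function('U')(5, 4), 28), Function('n')(-6, 5)) = Mul(Mul(9, 28), Mul(Rational(1, 2), Pow(-6, -1))) = Mul(252, Mul(Rational(1, 2), Rational(-1, 6))) = Mul(252, Rational(-1, 12)) = -21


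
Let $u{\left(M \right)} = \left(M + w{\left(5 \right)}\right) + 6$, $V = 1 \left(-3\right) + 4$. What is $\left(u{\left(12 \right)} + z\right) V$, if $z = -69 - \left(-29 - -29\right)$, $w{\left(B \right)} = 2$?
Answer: $-49$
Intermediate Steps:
$V = 1$ ($V = -3 + 4 = 1$)
$z = -69$ ($z = -69 - \left(-29 + 29\right) = -69 - 0 = -69 + 0 = -69$)
$u{\left(M \right)} = 8 + M$ ($u{\left(M \right)} = \left(M + 2\right) + 6 = \left(2 + M\right) + 6 = 8 + M$)
$\left(u{\left(12 \right)} + z\right) V = \left(\left(8 + 12\right) - 69\right) 1 = \left(20 - 69\right) 1 = \left(-49\right) 1 = -49$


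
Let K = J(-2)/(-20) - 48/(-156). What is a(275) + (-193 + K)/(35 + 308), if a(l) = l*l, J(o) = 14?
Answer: 3372093609/44590 ≈ 75624.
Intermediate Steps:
a(l) = l²
K = -51/130 (K = 14/(-20) - 48/(-156) = 14*(-1/20) - 48*(-1/156) = -7/10 + 4/13 = -51/130 ≈ -0.39231)
a(275) + (-193 + K)/(35 + 308) = 275² + (-193 - 51/130)/(35 + 308) = 75625 - 25141/130/343 = 75625 + (1/343)*(-25141/130) = 75625 - 25141/44590 = 3372093609/44590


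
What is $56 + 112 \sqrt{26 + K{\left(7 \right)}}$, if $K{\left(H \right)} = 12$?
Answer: $56 + 112 \sqrt{38} \approx 746.41$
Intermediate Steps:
$56 + 112 \sqrt{26 + K{\left(7 \right)}} = 56 + 112 \sqrt{26 + 12} = 56 + 112 \sqrt{38}$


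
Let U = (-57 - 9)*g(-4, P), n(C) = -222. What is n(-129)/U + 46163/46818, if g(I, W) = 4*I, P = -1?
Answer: 3196211/4119984 ≈ 0.77578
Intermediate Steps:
U = 1056 (U = (-57 - 9)*(4*(-4)) = -66*(-16) = 1056)
n(-129)/U + 46163/46818 = -222/1056 + 46163/46818 = -222*1/1056 + 46163*(1/46818) = -37/176 + 46163/46818 = 3196211/4119984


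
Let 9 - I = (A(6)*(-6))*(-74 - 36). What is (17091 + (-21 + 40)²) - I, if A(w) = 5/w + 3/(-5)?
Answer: 17597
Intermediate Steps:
A(w) = -⅗ + 5/w (A(w) = 5/w + 3*(-⅕) = 5/w - ⅗ = -⅗ + 5/w)
I = -145 (I = 9 - (-⅗ + 5/6)*(-6)*(-74 - 36) = 9 - (-⅗ + 5*(⅙))*(-6)*(-110) = 9 - (-⅗ + ⅚)*(-6)*(-110) = 9 - (7/30)*(-6)*(-110) = 9 - (-7)*(-110)/5 = 9 - 1*154 = 9 - 154 = -145)
(17091 + (-21 + 40)²) - I = (17091 + (-21 + 40)²) - 1*(-145) = (17091 + 19²) + 145 = (17091 + 361) + 145 = 17452 + 145 = 17597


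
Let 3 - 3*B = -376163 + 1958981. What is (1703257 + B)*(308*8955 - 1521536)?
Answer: 1453815965808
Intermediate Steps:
B = -527605 (B = 1 - (-376163 + 1958981)/3 = 1 - ⅓*1582818 = 1 - 527606 = -527605)
(1703257 + B)*(308*8955 - 1521536) = (1703257 - 527605)*(308*8955 - 1521536) = 1175652*(2758140 - 1521536) = 1175652*1236604 = 1453815965808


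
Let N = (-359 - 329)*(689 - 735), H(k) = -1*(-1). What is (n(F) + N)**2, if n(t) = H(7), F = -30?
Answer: 1001659201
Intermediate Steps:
H(k) = 1
n(t) = 1
N = 31648 (N = -688*(-46) = 31648)
(n(F) + N)**2 = (1 + 31648)**2 = 31649**2 = 1001659201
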